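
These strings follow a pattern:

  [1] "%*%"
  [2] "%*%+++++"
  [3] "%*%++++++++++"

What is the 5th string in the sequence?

Each term is the previous one with +++++ appended.
From %*%++++++++++, 2 further steps: %*%++++++++++ → %*%+++++++++++++++ → (answer).

%*%++++++++++++++++++++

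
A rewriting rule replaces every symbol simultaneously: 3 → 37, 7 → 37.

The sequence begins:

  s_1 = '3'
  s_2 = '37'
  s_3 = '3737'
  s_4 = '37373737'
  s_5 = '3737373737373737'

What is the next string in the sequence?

Replace each of the 16 characters of 3737373737373737 in place — 37 37 37 37 37 37 37 37 37 37 37 37 37 37 37 37 — and concatenate.

37373737373737373737373737373737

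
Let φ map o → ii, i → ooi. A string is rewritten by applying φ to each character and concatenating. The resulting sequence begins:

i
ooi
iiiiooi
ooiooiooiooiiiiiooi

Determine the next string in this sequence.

iiiiooiiiiiooiiiiiooiiiiiooiooiooiooiooiiiiiooi

Replace each of the 19 characters of ooiooiooiooiiiiiooi in place — ii ii ooi ii ii ooi ii ii ooi ii ii ooi ooi ooi ooi ooi ii ii ooi — and concatenate.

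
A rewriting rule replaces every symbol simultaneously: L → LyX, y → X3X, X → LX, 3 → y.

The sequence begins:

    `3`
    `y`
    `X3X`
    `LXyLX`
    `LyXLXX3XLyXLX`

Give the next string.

LyXX3XLXLyXLXLXyLXLyXX3XLXLyXLX

Applying the rule to each of the 13 symbols of LyXLXX3XLyXLX gives the pieces LyX X3X LX LyX LX LX y LX LyX X3X LX LyX LX, which concatenate to the answer.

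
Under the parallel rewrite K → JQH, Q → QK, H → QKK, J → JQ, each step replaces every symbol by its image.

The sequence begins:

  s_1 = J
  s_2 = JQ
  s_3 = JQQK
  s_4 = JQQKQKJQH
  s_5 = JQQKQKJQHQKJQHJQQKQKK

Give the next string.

JQQKQKJQHQKJQHJQQKQKKQKJQHJQQKQKKJQQKQKJQHQKJQHJQH

Applying the rule to each of the 21 symbols of JQQKQKJQHQKJQHJQQKQKK gives the pieces JQ QK QK JQH QK JQH JQ QK QKK QK JQH JQ QK QKK JQ QK QK JQH QK JQH JQH, which concatenate to the answer.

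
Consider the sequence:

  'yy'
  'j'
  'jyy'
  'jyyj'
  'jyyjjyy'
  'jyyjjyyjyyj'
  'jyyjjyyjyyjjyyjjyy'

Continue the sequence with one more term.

jyyjjyyjyyjjyyjjyyjyyjjyyjyyj

From term 3 onward, concatenate the last term with the second-to-last: j·yy = jyy, jyy·j = jyyj, …
So term 8 is jyyjjyyjyyjjyyjjyy·jyyjjyyjyyj.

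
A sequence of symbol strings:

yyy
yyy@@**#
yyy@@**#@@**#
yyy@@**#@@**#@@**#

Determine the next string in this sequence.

The strings grow by a fixed suffix @@**# each time.
So the next term is yyy@@**#@@**#@@**#·@@**#.

yyy@@**#@@**#@@**#@@**#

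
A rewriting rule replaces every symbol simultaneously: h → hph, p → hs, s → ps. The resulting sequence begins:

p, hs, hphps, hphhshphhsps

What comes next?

Apply φ to hphhshphhsps symbol by symbol: h→hph, p→hs, h→hph, h→hph, s→ps, h→hph, p→hs, h→hph, h→hph, s→ps, p→hs, s→ps; joined: hph hs hph hph ps hph hs hph hph ps hs ps.

hphhshphhphpshphhshphhphpshsps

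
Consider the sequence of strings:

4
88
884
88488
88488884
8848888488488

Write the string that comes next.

This is a Fibonacci-style word recurrence s(k) = s(k−1)·s(k−2): e.g. 88·4 = 884.
So term 7 is 8848888488488·88488884.

884888848848888488884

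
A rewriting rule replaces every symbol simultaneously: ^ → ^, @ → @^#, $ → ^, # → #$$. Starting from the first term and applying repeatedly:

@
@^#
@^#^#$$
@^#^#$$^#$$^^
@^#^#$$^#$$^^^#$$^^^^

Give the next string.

Rewriting the 21 symbols of @^#^#$$^#$$^^^#$$^^^^ one by one yields @^# ^ #$$ ^ #$$ ^ ^ ^ #$$ ^ ^ ^ ^ ^ #$$ ^ ^ ^ ^ ^ ^; concatenated:

@^#^#$$^#$$^^^#$$^^^^^#$$^^^^^^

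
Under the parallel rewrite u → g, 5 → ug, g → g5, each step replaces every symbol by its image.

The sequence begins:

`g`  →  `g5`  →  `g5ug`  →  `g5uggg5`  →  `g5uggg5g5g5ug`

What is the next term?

g5uggg5g5g5ugg5ugg5uggg5

Applying the rule to each of the 13 symbols of g5uggg5g5g5ug gives the pieces g5 ug g g5 g5 g5 ug g5 ug g5 ug g g5, which concatenate to the answer.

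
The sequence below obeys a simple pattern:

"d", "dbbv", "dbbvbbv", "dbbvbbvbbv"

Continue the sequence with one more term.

The strings grow by a fixed suffix bbv each time.
Applying this once more to dbbvbbvbbv:

dbbvbbvbbvbbv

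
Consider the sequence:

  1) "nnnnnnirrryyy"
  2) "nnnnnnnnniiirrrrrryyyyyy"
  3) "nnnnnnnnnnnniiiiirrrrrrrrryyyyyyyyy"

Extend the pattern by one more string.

Each string has the form n^{3n+3} i^{2n-1} r^{3n} y^{3n} (n = 1, 2, …).
For the next term, n = 4, so the run lengths are 15, 7, 12, 12.

nnnnnnnnnnnnnnniiiiiiirrrrrrrrrrrryyyyyyyyyyyy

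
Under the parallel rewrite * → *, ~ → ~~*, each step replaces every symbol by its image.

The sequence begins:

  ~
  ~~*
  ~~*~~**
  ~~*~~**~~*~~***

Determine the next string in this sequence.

~~*~~**~~*~~***~~*~~**~~*~~****

φ(~~*~~**~~*~~***) expands symbol-by-symbol to ~~* ~~* * ~~* ~~* * * ~~* ~~* * ~~* ~~* * * *; joining the 15 pieces gives the next term.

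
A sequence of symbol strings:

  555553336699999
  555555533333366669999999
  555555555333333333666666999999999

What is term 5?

555555555555533333333333333366666666669999999999999

Each string has the form 5^{2n+3} 3^{3n} 6^{2n} 9^{2n+3} (n = 1, 2, …).
At n = 5 the blocks have lengths 13, 15, 10, 13.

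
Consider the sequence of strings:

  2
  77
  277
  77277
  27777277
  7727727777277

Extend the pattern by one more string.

277772777727727777277

Each term (from the third on) is the two preceding terms concatenated in order: term 3 = 2·77 = 277.
So term 7 is 27777277·7727727777277.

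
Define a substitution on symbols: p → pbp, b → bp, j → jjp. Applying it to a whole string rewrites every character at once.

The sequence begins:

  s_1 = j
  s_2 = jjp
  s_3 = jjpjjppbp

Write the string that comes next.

Apply φ to jjpjjppbp symbol by symbol: j→jjp, j→jjp, p→pbp, j→jjp, j→jjp, p→pbp, p→pbp, b→bp, p→pbp; joined: jjp jjp pbp jjp jjp pbp pbp bp pbp.

jjpjjppbpjjpjjppbppbpbppbp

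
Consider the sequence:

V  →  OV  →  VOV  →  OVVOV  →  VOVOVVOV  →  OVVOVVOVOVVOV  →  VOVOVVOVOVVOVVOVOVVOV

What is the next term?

This is a Fibonacci-style word recurrence s(k) = s(k−2)·s(k−1): e.g. V·OV = VOV.
Continuing: OVVOVVOVOVVOV · VOVOVVOVOVVOVVOVOVVOV gives term 8.

OVVOVVOVOVVOVVOVOVVOVOVVOVVOVOVVOV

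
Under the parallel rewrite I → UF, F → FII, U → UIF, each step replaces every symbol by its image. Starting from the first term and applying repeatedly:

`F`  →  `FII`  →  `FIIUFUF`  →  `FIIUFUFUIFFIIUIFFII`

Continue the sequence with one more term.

FIIUFUFUIFFIIUIFFIIUIFUFFIIFIIUFUFUIFUFFIIFIIUFUF

Applying the rule to each of the 19 symbols of FIIUFUFUIFFIIUIFFII gives the pieces FII UF UF UIF FII UIF FII UIF UF FII FII UF UF UIF UF FII FII UF UF, which concatenate to the answer.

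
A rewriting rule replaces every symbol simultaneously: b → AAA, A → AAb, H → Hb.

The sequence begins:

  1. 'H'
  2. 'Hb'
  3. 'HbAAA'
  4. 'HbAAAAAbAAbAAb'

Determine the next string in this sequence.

HbAAAAAbAAbAAbAAbAAbAAAAAbAAbAAAAAbAAbAAA

φ(HbAAAAAbAAbAAb) expands symbol-by-symbol to Hb AAA AAb AAb AAb AAb AAb AAA AAb AAb AAA AAb AAb AAA; joining the 14 pieces gives the next term.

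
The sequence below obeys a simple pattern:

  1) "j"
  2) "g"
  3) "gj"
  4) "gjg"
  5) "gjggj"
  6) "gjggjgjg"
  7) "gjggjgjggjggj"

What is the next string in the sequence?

gjggjgjggjggjgjggjgjg

From term 3 onward, concatenate the last term with the second-to-last: g·j = gj, gj·g = gjg, …
The next term joins gjggjgjggjggj and gjggjgjg.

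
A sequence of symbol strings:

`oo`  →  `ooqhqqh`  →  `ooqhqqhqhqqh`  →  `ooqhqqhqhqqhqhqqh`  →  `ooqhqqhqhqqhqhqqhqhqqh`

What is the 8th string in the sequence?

The strings grow by a fixed suffix qhqqh each time.
From ooqhqqhqhqqhqhqqhqhqqh, 3 further steps: ooqhqqhqhqqhqhqqhqhqqh → ooqhqqhqhqqhqhqqhqhqqhqhqqh → ooqhqqhqhqqhqhqqhqhqqhqhqqhqhqqh → (answer).

ooqhqqhqhqqhqhqqhqhqqhqhqqhqhqqhqhqqh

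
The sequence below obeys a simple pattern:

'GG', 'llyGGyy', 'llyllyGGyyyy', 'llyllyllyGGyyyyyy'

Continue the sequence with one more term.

llyllyllyllyGGyyyyyyyy

Each term wraps the previous one in lly on the left and yy on the right.
One more step from llyllyllyGGyyyyyy gives the answer.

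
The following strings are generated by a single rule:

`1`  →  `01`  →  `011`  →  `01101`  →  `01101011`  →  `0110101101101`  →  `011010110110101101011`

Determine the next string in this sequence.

Each term (from the third on) is the previous term followed by the one before it: term 3 = 01·1 = 011.
The next term joins 011010110110101101011 and 0110101101101.

0110101101101011010110110101101101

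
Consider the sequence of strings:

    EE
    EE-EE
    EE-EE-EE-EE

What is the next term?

EE-EE-EE-EE-EE-EE-EE-EE

Each string is two copies of the previous one joined by '-'.
So the next term is two copies of EE-EE-EE-EE with '-' between the halves.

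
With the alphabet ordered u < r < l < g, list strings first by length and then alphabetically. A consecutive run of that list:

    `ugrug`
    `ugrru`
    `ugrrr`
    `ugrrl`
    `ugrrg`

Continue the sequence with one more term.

The successor of ugrrg increments the rightmost position that isn't already g and resets every position after it to u.

ugrlu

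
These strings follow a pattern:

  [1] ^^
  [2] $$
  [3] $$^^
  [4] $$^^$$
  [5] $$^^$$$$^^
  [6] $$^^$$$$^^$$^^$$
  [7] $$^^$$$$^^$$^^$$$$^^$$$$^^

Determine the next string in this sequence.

$$^^$$$$^^$$^^$$$$^^$$$$^^$$^^$$$$^^$$^^$$

From term 3 onward, concatenate the last term with the second-to-last: $$·^^ = $$^^, $$^^·$$ = $$^^$$, …
Continuing: $$^^$$$$^^$$^^$$$$^^$$$$^^ · $$^^$$$$^^$$^^$$ gives term 8.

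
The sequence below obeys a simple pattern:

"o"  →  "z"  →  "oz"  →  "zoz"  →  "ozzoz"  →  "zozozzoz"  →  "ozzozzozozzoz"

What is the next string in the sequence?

Each term (from the third on) is the two preceding terms concatenated in order: term 3 = o·z = oz.
The next term joins zozozzoz and ozzozzozozzoz.

zozozzozozzozzozozzoz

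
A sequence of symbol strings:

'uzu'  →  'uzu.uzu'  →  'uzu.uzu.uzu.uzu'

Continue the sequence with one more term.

Each string is two copies of the previous one joined by '.'.
Doubling uzu.uzu.uzu.uzu with '.' between the halves:

uzu.uzu.uzu.uzu.uzu.uzu.uzu.uzu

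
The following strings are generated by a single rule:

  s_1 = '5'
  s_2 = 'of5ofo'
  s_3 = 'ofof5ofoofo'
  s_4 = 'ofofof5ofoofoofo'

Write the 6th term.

Each term wraps the previous one in of on the left and ofo on the right.
From ofofof5ofoofoofo, 2 further steps: ofofof5ofoofoofo → ofofofof5ofoofoofoofo → (answer).

ofofofofof5ofoofoofoofoofo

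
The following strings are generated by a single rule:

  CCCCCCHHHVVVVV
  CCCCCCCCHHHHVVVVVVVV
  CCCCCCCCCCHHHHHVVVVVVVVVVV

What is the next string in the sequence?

CCCCCCCCCCCCHHHHHHVVVVVVVVVVVVVV

Each string has the form C^{2n+2} H^{n+1} V^{3n-1}, where the shown terms are n = 2, 3, 4.
For the next term, n = 5, so the run lengths are 12, 6, 14.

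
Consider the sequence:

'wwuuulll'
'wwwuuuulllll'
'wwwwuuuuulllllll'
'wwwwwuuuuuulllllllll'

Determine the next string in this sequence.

Term n consists of n w's, followed by n+1 u's, followed by 2n-1 l's, where the shown terms are n = 2, 3, 4, 5.
Setting n = 6 gives 6, 7, 11 characters in each block.

wwwwwwuuuuuuulllllllllll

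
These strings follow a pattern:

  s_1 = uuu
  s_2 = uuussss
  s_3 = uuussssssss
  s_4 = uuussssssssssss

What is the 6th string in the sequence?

Each term is the previous one with ssss appended.
From uuussssssssssss, 2 further steps: uuussssssssssss → uuussssssssssssssss → (answer).

uuussssssssssssssssssss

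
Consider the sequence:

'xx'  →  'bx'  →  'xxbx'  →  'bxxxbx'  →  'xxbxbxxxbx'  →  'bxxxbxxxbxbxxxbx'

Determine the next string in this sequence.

xxbxbxxxbxbxxxbxxxbxbxxxbx

This is a Fibonacci-style word recurrence s(k) = s(k−2)·s(k−1): e.g. xx·bx = xxbx.
So term 7 is xxbxbxxxbx·bxxxbxxxbxbxxxbx.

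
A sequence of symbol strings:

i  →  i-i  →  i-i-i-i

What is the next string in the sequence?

i-i-i-i-i-i-i-i

Each string is two copies of the previous one joined by '-'.
So the next term is two copies of i-i-i-i with '-' between the halves.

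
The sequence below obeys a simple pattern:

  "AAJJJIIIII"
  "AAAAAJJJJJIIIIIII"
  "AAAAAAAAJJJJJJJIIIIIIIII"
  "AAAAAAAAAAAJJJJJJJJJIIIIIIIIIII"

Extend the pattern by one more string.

AAAAAAAAAAAAAAJJJJJJJJJJJIIIIIIIIIIIII

Reading off run lengths: A runs 2, 5, 8, 11; J runs 3, 5, 7, 9; I runs 5, 7, 9, 11 — each is linear in n (n = 1, 2, …).
For the next term, n = 5, so the run lengths are 14, 11, 13.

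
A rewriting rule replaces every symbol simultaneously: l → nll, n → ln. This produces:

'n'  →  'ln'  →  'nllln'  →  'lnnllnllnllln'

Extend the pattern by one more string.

nlllnlnnllnlllnnllnlllnnllnllnllln

φ(lnnllnllnllln) expands symbol-by-symbol to nll ln ln nll nll ln nll nll ln nll nll nll ln; joining the 13 pieces gives the next term.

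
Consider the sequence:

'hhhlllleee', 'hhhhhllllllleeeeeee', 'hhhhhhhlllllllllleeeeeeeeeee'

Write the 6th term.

The n-th term is 2n+1 h's then 3n+1 l's then 4n-1 e's (n = 1, 2, …).
For term 6, n = 6, so the run lengths are 13, 19, 23.

hhhhhhhhhhhhhllllllllllllllllllleeeeeeeeeeeeeeeeeeeeeee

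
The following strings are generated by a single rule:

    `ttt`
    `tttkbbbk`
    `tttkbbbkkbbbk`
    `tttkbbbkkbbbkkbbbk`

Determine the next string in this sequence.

Every step adds kbbbk to the end: s(k+1) = s(k)·kbbbk.
So the next term is tttkbbbkkbbbkkbbbk·kbbbk.

tttkbbbkkbbbkkbbbkkbbbk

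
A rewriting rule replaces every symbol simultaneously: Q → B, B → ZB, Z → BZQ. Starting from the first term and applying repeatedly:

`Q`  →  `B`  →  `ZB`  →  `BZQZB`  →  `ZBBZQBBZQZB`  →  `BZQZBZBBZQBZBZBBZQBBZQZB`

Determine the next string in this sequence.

φ(BZQZBZBBZQBZBZBBZQBBZQZB) expands symbol-by-symbol to ZB BZQ B BZQ ZB BZQ ZB ZB BZQ B ZB BZQ ZB BZQ ZB ZB BZQ B ZB ZB BZQ B BZQ ZB; joining the 24 pieces gives the next term.

ZBBZQBBZQZBBZQZBZBBZQBZBBZQZBBZQZBZBBZQBZBZBBZQBBZQZB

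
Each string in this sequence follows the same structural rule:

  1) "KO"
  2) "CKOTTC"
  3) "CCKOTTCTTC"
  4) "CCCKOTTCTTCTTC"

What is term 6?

Each term wraps the previous one in C on the left and TTC on the right.
From CCCKOTTCTTCTTC, 2 further steps: CCCKOTTCTTCTTC → CCCCKOTTCTTCTTCTTC → (answer).

CCCCCKOTTCTTCTTCTTCTTC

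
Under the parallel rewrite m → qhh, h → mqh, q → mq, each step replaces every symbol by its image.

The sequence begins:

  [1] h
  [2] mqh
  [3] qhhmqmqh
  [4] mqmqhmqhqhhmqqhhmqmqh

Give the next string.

qhhmqqhhmqmqhqhhmqmqhmqmqhmqhqhhmqmqmqhmqhqhhmqqhhmqmqh

Replace each of the 21 characters of mqmqhmqhqhhmqqhhmqmqh in place — qhh mq qhh mq mqh qhh mq mqh mq mqh mqh qhh mq mq mqh mqh qhh mq qhh mq mqh — and concatenate.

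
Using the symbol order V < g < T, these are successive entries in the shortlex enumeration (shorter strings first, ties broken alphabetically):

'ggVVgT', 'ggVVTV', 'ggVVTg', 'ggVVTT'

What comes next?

Treat ggVVTT as a base-3 numeral over the given alphabet and add one, carrying through any trailing T's.

ggVgVV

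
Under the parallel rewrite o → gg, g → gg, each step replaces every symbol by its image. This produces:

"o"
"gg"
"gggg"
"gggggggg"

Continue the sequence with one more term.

Expanding gggggggg: g→gg, g→gg, g→gg, g→gg, g→gg, g→gg, g→gg, g→gg. Concatenated: gg gg gg gg gg gg gg gg.

gggggggggggggggg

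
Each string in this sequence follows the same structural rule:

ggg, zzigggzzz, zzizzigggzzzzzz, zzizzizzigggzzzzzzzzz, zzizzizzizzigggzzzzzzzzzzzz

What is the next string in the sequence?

s(k+1) = zzi·s(k)·zzz, so each term gains zzi as a prefix and zzz as a suffix.
One more step from zzizzizzizzigggzzzzzzzzzzzz gives the answer.

zzizzizzizzizzigggzzzzzzzzzzzzzzz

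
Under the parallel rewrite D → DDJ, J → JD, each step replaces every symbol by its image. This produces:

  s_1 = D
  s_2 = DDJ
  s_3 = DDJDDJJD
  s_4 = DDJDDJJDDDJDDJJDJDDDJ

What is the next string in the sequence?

Rewriting the 21 symbols of DDJDDJJDDDJDDJJDJDDDJ one by one yields DDJ DDJ JD DDJ DDJ JD JD DDJ DDJ DDJ JD DDJ DDJ JD JD DDJ JD DDJ DDJ DDJ JD; concatenated:

DDJDDJJDDDJDDJJDJDDDJDDJDDJJDDDJDDJJDJDDDJJDDDJDDJDDJJD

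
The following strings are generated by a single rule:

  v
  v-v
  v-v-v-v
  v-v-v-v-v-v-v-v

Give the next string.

Every step duplicates the string with '-' between the halves.
One more doubling of v-v-v-v-v-v-v-v gives the answer.

v-v-v-v-v-v-v-v-v-v-v-v-v-v-v-v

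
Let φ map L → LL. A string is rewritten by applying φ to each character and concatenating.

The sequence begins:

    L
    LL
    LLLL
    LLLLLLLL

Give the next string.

Rewriting each symbol of LLLLLLLL: L→LL, L→LL, L→LL, L→LL, L→LL, L→LL, L→LL, L→LL, which concatenates to LL LL LL LL LL LL LL LL.

LLLLLLLLLLLLLLLL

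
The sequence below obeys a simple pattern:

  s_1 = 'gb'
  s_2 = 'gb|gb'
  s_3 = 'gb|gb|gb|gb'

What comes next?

s(k+1) = s(k)·|·s(k) — each term doubles the last with '|' between the halves.
One more doubling of gb|gb|gb|gb gives the answer.

gb|gb|gb|gb|gb|gb|gb|gb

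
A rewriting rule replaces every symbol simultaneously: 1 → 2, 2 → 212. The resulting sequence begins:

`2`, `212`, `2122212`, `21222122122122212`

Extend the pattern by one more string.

Replace each of the 17 characters of 21222122122122212 in place — 212 2 212 212 212 2 212 212 2 212 212 2 212 212 212 2 212 — and concatenate.

21222122122122212212221221222122122122212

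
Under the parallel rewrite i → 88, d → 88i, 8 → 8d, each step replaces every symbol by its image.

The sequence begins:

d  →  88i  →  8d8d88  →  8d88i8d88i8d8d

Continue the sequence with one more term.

8d88i8d8d888d88i8d8d888d88i8d88i

Applying the rule to each of the 14 symbols of 8d88i8d88i8d8d gives the pieces 8d 88i 8d 8d 88 8d 88i 8d 8d 88 8d 88i 8d 88i, which concatenate to the answer.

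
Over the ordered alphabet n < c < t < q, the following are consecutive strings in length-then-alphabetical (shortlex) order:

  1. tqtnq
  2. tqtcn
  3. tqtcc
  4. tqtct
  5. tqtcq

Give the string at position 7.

Advancing 2 positions from tqtcq through tqtcq → tqttn reaches term 7.

tqttc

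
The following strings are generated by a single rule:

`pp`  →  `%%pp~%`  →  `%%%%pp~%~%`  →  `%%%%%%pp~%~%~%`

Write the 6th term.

%%%%%%%%%%pp~%~%~%~%~%

Each term wraps the previous one in %% on the left and ~% on the right.
From %%%%%%pp~%~%~%, 2 further steps: %%%%%%pp~%~%~% → %%%%%%%%pp~%~%~%~% → (answer).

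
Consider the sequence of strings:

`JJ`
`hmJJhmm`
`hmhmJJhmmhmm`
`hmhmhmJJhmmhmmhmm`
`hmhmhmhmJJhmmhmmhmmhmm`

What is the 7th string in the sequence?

Each term wraps the previous one in hm on the left and hmm on the right.
From hmhmhmhmJJhmmhmmhmmhmm, 2 further steps: hmhmhmhmJJhmmhmmhmmhmm → hmhmhmhmhmJJhmmhmmhmmhmmhmm → (answer).

hmhmhmhmhmhmJJhmmhmmhmmhmmhmmhmm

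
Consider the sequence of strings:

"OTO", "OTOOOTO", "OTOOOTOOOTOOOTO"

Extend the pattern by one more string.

Each string is two copies of the previous one joined by 'O'.
Doubling OTOOOTOOOTOOOTO with 'O' between the halves:

OTOOOTOOOTOOOTOOOTOOOTOOOTOOOTO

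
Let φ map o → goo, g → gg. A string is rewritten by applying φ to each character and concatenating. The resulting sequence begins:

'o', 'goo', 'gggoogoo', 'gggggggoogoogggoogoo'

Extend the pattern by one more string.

Rewriting the 20 symbols of gggggggoogoogggoogoo one by one yields gg gg gg gg gg gg gg goo goo gg goo goo gg gg gg goo goo gg goo goo; concatenated:

gggggggggggggggoogoogggoogoogggggggoogoogggoogoo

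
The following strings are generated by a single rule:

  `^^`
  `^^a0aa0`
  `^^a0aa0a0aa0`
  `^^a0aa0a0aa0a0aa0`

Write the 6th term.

^^a0aa0a0aa0a0aa0a0aa0a0aa0

Each term is the previous one with a0aa0 appended.
From ^^a0aa0a0aa0a0aa0, 2 further steps: ^^a0aa0a0aa0a0aa0 → ^^a0aa0a0aa0a0aa0a0aa0 → (answer).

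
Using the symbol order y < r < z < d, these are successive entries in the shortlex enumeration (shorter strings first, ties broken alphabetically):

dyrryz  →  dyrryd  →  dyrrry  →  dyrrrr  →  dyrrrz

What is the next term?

dyrrrd

The successor of dyrrrz increments the rightmost position that isn't already d and resets every position after it to y.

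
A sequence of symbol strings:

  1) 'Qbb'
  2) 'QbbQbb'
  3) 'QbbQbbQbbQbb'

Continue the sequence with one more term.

Every step duplicates the string.
Doubling QbbQbbQbbQbb:

QbbQbbQbbQbbQbbQbbQbbQbb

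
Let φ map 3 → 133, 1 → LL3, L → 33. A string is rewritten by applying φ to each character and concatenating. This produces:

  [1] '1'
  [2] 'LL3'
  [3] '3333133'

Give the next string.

Expanding 3333133: 3→133, 3→133, 3→133, 3→133, 1→LL3, 3→133, 3→133. Concatenated: 133 133 133 133 LL3 133 133.

133133133133LL3133133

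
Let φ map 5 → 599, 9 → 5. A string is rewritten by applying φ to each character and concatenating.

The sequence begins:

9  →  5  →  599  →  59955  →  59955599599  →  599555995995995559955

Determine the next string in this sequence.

5995559959959955599555995559959959955599599

φ(599555995995995559955) expands symbol-by-symbol to 599 5 5 599 599 599 5 5 599 5 5 599 5 5 599 599 599 5 5 599 599; joining the 21 pieces gives the next term.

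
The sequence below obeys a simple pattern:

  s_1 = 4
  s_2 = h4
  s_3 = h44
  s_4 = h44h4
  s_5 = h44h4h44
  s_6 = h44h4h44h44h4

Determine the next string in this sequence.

This is a Fibonacci-style word recurrence s(k) = s(k−1)·s(k−2): e.g. h4·4 = h44.
Continuing: h44h4h44h44h4 · h44h4h44 gives term 7.

h44h4h44h44h4h44h4h44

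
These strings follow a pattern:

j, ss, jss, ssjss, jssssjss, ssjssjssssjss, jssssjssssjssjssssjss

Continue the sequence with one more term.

From term 3 onward, concatenate the second-to-last term with the last: j·ss = jss, ss·jss = ssjss, …
Continuing: ssjssjssssjss · jssssjssssjssjssssjss gives term 8.

ssjssjssssjssjssssjssssjssjssssjss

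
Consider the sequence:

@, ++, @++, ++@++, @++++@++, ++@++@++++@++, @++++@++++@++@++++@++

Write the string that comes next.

This is a Fibonacci-style word recurrence s(k) = s(k−2)·s(k−1): e.g. @·++ = @++.
Continuing: ++@++@++++@++ · @++++@++++@++@++++@++ gives term 8.

++@++@++++@++@++++@++++@++@++++@++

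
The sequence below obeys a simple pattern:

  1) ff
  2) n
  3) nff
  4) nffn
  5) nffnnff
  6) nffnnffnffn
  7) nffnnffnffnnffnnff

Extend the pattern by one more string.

nffnnffnffnnffnnffnffnnffnffn

From term 3 onward, concatenate the last term with the second-to-last: n·ff = nff, nff·n = nffn, …
The next term joins nffnnffnffnnffnnff and nffnnffnffn.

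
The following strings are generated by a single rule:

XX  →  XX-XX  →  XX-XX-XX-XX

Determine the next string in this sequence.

Each string is two copies of the previous one joined by '-'.
Doubling XX-XX-XX-XX with '-' between the halves:

XX-XX-XX-XX-XX-XX-XX-XX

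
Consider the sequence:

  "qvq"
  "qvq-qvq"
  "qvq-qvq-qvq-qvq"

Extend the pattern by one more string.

qvq-qvq-qvq-qvq-qvq-qvq-qvq-qvq

Every step duplicates the string with '-' between the halves.
One more doubling of qvq-qvq-qvq-qvq gives the answer.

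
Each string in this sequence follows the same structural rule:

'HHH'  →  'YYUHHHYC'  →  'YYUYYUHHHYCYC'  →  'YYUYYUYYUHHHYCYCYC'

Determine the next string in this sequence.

Every step adds YYU to the front and YC to the end of the previous string.
Applying this once more to YYUYYUYYUHHHYCYCYC:

YYUYYUYYUYYUHHHYCYCYCYC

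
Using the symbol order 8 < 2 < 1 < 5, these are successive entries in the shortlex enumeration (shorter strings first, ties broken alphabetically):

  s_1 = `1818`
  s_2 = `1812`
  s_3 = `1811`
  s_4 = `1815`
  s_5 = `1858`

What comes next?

The successor of 1858 increments the rightmost position that isn't already 5 and resets every position after it to 8.

1852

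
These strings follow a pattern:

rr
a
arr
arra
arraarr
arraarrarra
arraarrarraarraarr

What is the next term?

arraarrarraarraarrarraarrarra

This is a Fibonacci-style word recurrence s(k) = s(k−1)·s(k−2): e.g. a·rr = arr.
Continuing: arraarrarraarraarr · arraarrarra gives term 8.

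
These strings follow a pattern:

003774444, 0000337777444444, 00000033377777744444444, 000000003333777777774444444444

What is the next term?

The n-th term is 2n 0's then n 3's then 2n 7's then 2n+2 4's (n = 1, 2, …).
At n = 5 the blocks have lengths 10, 5, 10, 12.

0000000000333337777777777444444444444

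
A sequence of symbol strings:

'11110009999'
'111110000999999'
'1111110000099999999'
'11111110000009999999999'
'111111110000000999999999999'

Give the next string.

1111111110000000099999999999999

The n-th term is n+2 1's then n+1 0's then 2n 9's, where the shown terms are n = 2, 3, 4, 5, 6.
Setting n = 7 gives 9, 8, 14 characters in each block.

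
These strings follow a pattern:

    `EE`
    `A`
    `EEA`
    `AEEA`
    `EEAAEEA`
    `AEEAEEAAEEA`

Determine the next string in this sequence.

This is a Fibonacci-style word recurrence s(k) = s(k−2)·s(k−1): e.g. EE·A = EEA.
Continuing: EEAAEEA · AEEAEEAAEEA gives term 7.

EEAAEEAAEEAEEAAEEA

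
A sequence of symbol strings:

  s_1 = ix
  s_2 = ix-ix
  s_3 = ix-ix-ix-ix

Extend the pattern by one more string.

Each string is two copies of the previous one joined by '-'.
Doubling ix-ix-ix-ix with '-' between the halves:

ix-ix-ix-ix-ix-ix-ix-ix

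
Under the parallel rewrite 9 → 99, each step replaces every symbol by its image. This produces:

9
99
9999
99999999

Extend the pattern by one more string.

Apply φ to 99999999 symbol by symbol: 9→99, 9→99, 9→99, 9→99, 9→99, 9→99, 9→99, 9→99; joined: 99 99 99 99 99 99 99 99.

9999999999999999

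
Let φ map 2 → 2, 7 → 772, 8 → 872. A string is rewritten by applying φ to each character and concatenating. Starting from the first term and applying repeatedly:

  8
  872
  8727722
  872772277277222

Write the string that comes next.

8727722772772227727722772772222

φ(872772277277222) expands symbol-by-symbol to 872 772 2 772 772 2 2 772 772 2 772 772 2 2 2; joining the 15 pieces gives the next term.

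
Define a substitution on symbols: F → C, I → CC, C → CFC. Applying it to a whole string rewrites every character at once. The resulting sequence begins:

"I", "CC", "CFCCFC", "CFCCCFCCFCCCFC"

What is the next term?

Applying the rule to each of the 14 symbols of CFCCCFCCFCCCFC gives the pieces CFC C CFC CFC CFC C CFC CFC C CFC CFC CFC C CFC, which concatenate to the answer.

CFCCCFCCFCCFCCCFCCFCCCFCCFCCFCCCFC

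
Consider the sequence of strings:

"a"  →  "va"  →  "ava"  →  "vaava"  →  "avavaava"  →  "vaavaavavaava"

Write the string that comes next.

This is a Fibonacci-style word recurrence s(k) = s(k−2)·s(k−1): e.g. a·va = ava.
The next term joins avavaava and vaavaavavaava.

avavaavavaavaavavaava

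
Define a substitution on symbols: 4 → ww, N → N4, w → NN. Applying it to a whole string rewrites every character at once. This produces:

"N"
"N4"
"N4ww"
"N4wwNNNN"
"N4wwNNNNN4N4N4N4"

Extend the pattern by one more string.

Replace each of the 16 characters of N4wwNNNNN4N4N4N4 in place — N4 ww NN NN N4 N4 N4 N4 N4 ww N4 ww N4 ww N4 ww — and concatenate.

N4wwNNNNN4N4N4N4N4wwN4wwN4wwN4ww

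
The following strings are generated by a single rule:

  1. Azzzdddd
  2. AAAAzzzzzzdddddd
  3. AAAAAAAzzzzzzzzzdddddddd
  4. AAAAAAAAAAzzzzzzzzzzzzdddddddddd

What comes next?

The n-th term is 3n-2 A's then 3n z's then 2n+2 d's (n = 1, 2, …).
For the next term, n = 5, so the run lengths are 13, 15, 12.

AAAAAAAAAAAAAzzzzzzzzzzzzzzzdddddddddddd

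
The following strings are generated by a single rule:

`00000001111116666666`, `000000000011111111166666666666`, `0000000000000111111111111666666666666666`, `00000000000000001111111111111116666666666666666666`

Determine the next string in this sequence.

000000000000000000011111111111111111166666666666666666666666

The n-th term is 3n+1 0's then 3n 1's then 4n-1 6's, where the shown terms are n = 2, 3, 4, 5.
Setting n = 6 gives 19, 18, 23 characters in each block.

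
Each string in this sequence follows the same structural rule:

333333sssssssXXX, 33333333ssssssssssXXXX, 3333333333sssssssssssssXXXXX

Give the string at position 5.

Term n consists of 2n+2 3's, followed by 3n+1 s's, followed by n+1 X's, where the shown terms are n = 2, 3, 4.
At n = 6 the blocks have lengths 14, 19, 7.

33333333333333sssssssssssssssssssXXXXXXX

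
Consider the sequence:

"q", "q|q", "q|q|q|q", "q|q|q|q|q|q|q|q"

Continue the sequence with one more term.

Each string is two copies of the previous one joined by '|'.
One more doubling of q|q|q|q|q|q|q|q gives the answer.

q|q|q|q|q|q|q|q|q|q|q|q|q|q|q|q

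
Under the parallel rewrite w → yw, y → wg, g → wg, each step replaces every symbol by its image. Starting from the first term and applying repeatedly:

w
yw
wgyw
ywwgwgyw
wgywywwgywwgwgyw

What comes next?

Rewriting the 16 symbols of wgywywwgywwgwgyw one by one yields yw wg wg yw wg yw yw wg wg yw yw wg yw wg wg yw; concatenated:

ywwgwgywwgywywwgwgywywwgywwgwgyw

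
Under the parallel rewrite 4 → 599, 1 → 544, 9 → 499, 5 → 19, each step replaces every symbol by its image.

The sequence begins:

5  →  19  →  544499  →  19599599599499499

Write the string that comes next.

Rewriting the 17 symbols of 19599599599499499 one by one yields 544 499 19 499 499 19 499 499 19 499 499 599 499 499 599 499 499; concatenated:

544499194994991949949919499499599499499599499499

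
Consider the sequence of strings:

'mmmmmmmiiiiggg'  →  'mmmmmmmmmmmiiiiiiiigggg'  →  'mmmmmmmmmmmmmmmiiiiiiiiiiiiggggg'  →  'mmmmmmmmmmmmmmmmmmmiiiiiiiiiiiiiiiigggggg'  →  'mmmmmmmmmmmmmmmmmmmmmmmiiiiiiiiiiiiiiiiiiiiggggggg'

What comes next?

mmmmmmmmmmmmmmmmmmmmmmmmmmmiiiiiiiiiiiiiiiiiiiiiiiigggggggg

Reading off run lengths: m runs 7, 11, 15, 19, 23; i runs 4, 8, 12, 16, 20; g runs 3, 4, 5, 6, 7 — each is linear in n (n = 1, 2, …).
For the next term, n = 6, so the run lengths are 27, 24, 8.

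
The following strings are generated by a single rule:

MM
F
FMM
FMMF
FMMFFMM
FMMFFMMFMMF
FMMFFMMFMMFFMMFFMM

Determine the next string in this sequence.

This is a Fibonacci-style word recurrence s(k) = s(k−1)·s(k−2): e.g. F·MM = FMM.
So term 8 is FMMFFMMFMMFFMMFFMM·FMMFFMMFMMF.

FMMFFMMFMMFFMMFFMMFMMFFMMFMMF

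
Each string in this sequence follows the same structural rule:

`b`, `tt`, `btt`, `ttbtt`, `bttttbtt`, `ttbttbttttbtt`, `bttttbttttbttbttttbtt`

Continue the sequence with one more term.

From term 3 onward, concatenate the second-to-last term with the last: b·tt = btt, tt·btt = ttbtt, …
Continuing: ttbttbttttbtt · bttttbttttbttbttttbtt gives term 8.

ttbttbttttbttbttttbttttbttbttttbtt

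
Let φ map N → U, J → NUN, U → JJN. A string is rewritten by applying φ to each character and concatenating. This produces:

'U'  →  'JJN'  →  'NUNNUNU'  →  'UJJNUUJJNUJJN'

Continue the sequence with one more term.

JJNNUNNUNUJJNJJNNUNNUNUJJNNUNNUNU

φ(UJJNUUJJNUJJN) expands symbol-by-symbol to JJN NUN NUN U JJN JJN NUN NUN U JJN NUN NUN U; joining the 13 pieces gives the next term.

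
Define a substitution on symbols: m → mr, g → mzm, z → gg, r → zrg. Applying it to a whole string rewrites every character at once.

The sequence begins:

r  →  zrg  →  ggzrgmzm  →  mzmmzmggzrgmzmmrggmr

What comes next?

Applying the rule to each of the 20 symbols of mzmmzmggzrgmzmmrggmr gives the pieces mr gg mr mr gg mr mzm mzm gg zrg mzm mr gg mr mr zrg mzm mzm mr zrg, which concatenate to the answer.

mrggmrmrggmrmzmmzmggzrgmzmmrggmrmrzrgmzmmzmmrzrg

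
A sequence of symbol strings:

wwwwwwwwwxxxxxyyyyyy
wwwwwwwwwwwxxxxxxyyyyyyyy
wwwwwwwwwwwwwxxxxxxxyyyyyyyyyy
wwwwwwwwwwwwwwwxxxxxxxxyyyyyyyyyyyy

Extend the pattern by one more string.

wwwwwwwwwwwwwwwwwxxxxxxxxxyyyyyyyyyyyyyy

The n-th term is 2n+3 w's then n+2 x's then 2n y's, where the shown terms are n = 3, 4, 5, 6.
For the next term, n = 7, so the run lengths are 17, 9, 14.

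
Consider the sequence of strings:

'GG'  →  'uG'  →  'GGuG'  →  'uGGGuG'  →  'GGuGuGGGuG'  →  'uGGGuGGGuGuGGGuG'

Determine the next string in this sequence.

Each term (from the third on) is the two preceding terms concatenated in order: term 3 = GG·uG = GGuG.
The next term joins GGuGuGGGuG and uGGGuGGGuGuGGGuG.

GGuGuGGGuGuGGGuGGGuGuGGGuG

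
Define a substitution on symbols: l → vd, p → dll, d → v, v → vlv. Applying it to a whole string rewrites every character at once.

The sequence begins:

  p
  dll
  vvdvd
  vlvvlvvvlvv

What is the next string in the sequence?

vlvvdvlvvlvvdvlvvlvvlvvdvlvvlv

Rewriting each symbol of vlvvlvvvlvv: v→vlv, l→vd, v→vlv, v→vlv, l→vd, v→vlv, v→vlv, v→vlv, l→vd, v→vlv, v→vlv, which concatenates to vlv vd vlv vlv vd vlv vlv vlv vd vlv vlv.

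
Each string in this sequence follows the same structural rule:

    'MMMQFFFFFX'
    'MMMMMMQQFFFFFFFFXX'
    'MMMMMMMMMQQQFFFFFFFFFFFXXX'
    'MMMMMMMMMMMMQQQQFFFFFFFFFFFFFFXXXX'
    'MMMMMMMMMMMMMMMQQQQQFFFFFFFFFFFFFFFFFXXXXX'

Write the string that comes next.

Each string has the form M^{3n} Q^{n} F^{3n+2} X^{n} (n = 1, 2, …).
For the next term, n = 6, so the run lengths are 18, 6, 20, 6.

MMMMMMMMMMMMMMMMMMQQQQQQFFFFFFFFFFFFFFFFFFFFXXXXXX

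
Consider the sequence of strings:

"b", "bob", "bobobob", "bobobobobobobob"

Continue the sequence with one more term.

Each string is two copies of the previous one joined by 'o'.
Doubling bobobobobobobob with 'o' between the halves:

bobobobobobobobobobobobobobobob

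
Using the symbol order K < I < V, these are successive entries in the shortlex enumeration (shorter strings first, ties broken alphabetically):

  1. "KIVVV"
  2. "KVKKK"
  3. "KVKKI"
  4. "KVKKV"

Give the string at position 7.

Continuing the enumeration 3 steps past KVKKV: KVKKV → KVKIK → KVKII → (answer).

KVKIV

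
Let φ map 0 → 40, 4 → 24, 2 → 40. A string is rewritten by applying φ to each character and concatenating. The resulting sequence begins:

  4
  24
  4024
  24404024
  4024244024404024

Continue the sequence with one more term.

Replace each of the 16 characters of 4024244024404024 in place — 24 40 40 24 40 24 24 40 40 24 24 40 24 40 40 24 — and concatenate.

24404024402424404024244024404024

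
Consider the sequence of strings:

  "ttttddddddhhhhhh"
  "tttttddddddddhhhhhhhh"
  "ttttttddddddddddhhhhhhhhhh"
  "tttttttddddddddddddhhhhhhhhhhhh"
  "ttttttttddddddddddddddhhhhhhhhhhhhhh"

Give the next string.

tttttttttddddddddddddddddhhhhhhhhhhhhhhhh

The n-th term is n+1 t's then 2n d's then 2n h's, where the shown terms are n = 3, 4, 5, 6, 7.
At n = 8 the blocks have lengths 9, 16, 16.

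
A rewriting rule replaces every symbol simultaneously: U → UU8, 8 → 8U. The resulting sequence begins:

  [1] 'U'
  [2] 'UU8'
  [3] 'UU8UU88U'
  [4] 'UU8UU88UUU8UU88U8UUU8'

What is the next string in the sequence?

UU8UU88UUU8UU88U8UUU8UU8UU88UUU8UU88U8UUU88UUU8UU8UU88U

Replace each of the 21 characters of UU8UU88UUU8UU88U8UUU8 in place — UU8 UU8 8U UU8 UU8 8U 8U UU8 UU8 UU8 8U UU8 UU8 8U 8U UU8 8U UU8 UU8 UU8 8U — and concatenate.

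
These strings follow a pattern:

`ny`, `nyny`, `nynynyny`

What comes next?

s(k+1) = s(k)·s(k) — each term doubles the last.
So the next term is two copies of nynynyny.

nynynynynynynyny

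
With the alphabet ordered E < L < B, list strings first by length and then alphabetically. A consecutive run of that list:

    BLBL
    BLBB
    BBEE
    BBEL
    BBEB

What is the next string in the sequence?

BBLE

Find the rightmost character of BBEB below B, bump it to the next letter, and reset everything to its right to E.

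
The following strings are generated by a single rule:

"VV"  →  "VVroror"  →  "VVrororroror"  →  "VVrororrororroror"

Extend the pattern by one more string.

Every step adds roror to the end: s(k+1) = s(k)·roror.
So the next term is VVrororrororroror·roror.

VVrororrororrororroror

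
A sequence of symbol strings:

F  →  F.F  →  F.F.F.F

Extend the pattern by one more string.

Every step duplicates the string with '.' between the halves.
Doubling F.F.F.F with '.' between the halves:

F.F.F.F.F.F.F.F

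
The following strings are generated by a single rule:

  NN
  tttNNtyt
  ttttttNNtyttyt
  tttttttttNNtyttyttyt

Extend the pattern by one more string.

ttttttttttttNNtyttyttyttyt

Each term wraps the previous one in ttt on the left and tyt on the right.
One more step from tttttttttNNtyttyttyt gives the answer.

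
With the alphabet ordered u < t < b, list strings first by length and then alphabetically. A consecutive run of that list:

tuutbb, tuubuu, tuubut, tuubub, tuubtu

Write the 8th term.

tuubbu

Advancing 3 positions from tuubtu through tuubtu → tuubtt → tuubtb reaches term 8.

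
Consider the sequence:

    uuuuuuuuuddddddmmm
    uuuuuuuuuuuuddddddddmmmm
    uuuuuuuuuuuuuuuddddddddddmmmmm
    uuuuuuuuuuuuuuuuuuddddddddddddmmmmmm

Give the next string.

Each string has the form u^{3n} d^{2n} m^{n}, where the shown terms are n = 3, 4, 5, 6.
For the next term, n = 7, so the run lengths are 21, 14, 7.

uuuuuuuuuuuuuuuuuuuuuddddddddddddddmmmmmmm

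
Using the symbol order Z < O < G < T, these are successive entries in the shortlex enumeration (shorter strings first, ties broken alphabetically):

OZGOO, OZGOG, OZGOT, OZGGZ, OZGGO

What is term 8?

Advancing 3 positions from OZGGO through OZGGO → OZGGG → OZGGT reaches term 8.

OZGTZ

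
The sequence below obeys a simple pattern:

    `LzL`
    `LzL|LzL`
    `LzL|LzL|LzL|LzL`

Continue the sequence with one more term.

LzL|LzL|LzL|LzL|LzL|LzL|LzL|LzL

Every step duplicates the string with '|' between the halves.
So the next term is two copies of LzL|LzL|LzL|LzL with '|' between the halves.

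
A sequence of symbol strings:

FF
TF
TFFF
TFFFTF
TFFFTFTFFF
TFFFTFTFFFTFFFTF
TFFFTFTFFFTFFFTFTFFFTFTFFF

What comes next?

TFFFTFTFFFTFFFTFTFFFTFTFFFTFFFTFTFFFTFFFTF

From term 3 onward, concatenate the last term with the second-to-last: TF·FF = TFFF, TFFF·TF = TFFFTF, …
Continuing: TFFFTFTFFFTFFFTFTFFFTFTFFF · TFFFTFTFFFTFFFTF gives term 8.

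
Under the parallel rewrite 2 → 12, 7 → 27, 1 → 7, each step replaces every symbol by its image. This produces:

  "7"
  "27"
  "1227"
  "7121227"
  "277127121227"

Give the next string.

122727712277127121227

Rewriting each symbol of 277127121227: 2→12, 7→27, 7→27, 1→7, 2→12, 7→27, 1→7, 2→12, 1→7, 2→12, 2→12, 7→27, which concatenates to 12 27 27 7 12 27 7 12 7 12 12 27.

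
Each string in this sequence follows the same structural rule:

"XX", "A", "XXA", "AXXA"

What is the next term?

This is a Fibonacci-style word recurrence s(k) = s(k−2)·s(k−1): e.g. XX·A = XXA.
The next term joins XXA and AXXA.

XXAAXXA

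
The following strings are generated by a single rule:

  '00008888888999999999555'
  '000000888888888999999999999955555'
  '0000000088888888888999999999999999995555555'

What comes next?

00000000008888888888888999999999999999999999555555555

Each string has the form 0^{2n} 8^{2n+3} 9^{4n+1} 5^{2n-1}, where the shown terms are n = 2, 3, 4.
Setting n = 5 gives 10, 13, 21, 9 characters in each block.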